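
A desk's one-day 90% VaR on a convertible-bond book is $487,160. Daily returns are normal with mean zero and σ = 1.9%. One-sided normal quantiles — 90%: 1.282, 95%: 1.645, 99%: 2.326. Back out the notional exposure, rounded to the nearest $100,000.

$20,000,000

VaR as a fraction of value: z·σ = 1.282 × 1.9% = 2.4358%.
Position = $487,160 / 0.024358 = $20,000,000.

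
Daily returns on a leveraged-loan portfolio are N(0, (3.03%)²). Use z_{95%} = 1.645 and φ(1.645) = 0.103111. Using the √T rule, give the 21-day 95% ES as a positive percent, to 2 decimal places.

28.63%

σ_{21d} = 3.03% × √21 = 13.885%.
ES multiplier = φ(z)/(1−α) = 0.103111/0.05 = 2.062.
ES = 13.885% × 2.062 = 28.631%.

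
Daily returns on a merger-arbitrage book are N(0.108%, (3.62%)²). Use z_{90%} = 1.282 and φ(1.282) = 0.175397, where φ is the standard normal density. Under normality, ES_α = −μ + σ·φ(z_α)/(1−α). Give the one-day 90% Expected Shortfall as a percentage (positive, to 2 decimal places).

6.24%

Tail multiplier: φ(z)/(1−α) = 0.175397 / 0.1 = 1.754.
ES = −(0.108%) + 3.62% × 1.754 = 6.241%.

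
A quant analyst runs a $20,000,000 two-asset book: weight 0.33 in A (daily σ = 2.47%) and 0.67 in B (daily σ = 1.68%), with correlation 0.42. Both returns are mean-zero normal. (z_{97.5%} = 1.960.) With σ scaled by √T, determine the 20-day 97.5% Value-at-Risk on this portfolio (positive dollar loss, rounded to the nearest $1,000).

σ_p = √(0.33²·2.47² + 0.67²·1.68² + 2·0.42·0.33·0.67·2.47·1.68) = 1.644%.
σ_{20d} = 1.644% × √20 = 7.352%.
VaR = 1.960 × 7.352% = 14.410%; on $20,000,000 that is $2,882,000.

$2,882,000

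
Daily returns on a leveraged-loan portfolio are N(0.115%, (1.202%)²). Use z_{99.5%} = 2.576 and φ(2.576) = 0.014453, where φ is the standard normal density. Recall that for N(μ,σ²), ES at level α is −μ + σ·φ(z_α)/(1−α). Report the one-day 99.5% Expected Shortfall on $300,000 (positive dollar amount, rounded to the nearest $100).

$10,100

Tail multiplier: φ(z)/(1−α) = 0.014453 / 0.005 = 2.891.
ES = −(0.115%) + 1.202% × 2.891 = 3.360%.
On $300,000: 0.03360 × $300,000 = $10,080.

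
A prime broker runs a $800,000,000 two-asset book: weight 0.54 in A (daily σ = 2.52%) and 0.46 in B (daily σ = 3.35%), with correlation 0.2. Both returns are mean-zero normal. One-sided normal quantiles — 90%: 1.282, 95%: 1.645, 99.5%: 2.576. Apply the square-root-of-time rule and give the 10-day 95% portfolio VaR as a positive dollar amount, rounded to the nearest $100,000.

σ_p = √(0.54²·2.52² + 0.46²·3.35² + 2·0.2·0.54·0.46·2.52·3.35) = 2.251%.
σ_{10d} = 2.251% × √10 = 7.118%.
VaR = 1.645 × 7.118% = 11.709%; on $800,000,000 that is $93,672,000.

$93,700,000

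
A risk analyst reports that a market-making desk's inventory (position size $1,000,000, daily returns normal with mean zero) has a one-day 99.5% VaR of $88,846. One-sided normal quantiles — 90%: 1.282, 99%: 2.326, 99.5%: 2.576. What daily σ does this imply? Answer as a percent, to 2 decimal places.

VaR as a fraction: $88,846 / $1,000,000 = 8.885%.
σ = VaR / z = 8.885% / 2.576 = 3.449%.

3.45%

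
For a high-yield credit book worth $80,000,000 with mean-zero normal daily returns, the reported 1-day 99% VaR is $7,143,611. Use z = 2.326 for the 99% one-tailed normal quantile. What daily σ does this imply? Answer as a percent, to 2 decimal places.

VaR as a fraction: $7,143,611 / $80,000,000 = 8.930%.
σ = VaR / z = 8.930% / 2.326 = 3.839%.

3.84%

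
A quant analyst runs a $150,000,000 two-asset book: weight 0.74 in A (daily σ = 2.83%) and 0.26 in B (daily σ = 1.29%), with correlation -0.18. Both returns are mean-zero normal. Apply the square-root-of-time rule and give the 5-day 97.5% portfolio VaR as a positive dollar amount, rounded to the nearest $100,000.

$13,500,000

σ_p = √(0.74²·2.83² + 0.26²·1.29² + 2·-0.18·0.74·0.26·2.83·1.29) = 2.060%.
σ_{5d} = 2.060% × √5 = 4.606%.
z(97.5%) = 1.960.
VaR = 1.960 × 4.606% = 9.028%; on $150,000,000 that is $13,542,000.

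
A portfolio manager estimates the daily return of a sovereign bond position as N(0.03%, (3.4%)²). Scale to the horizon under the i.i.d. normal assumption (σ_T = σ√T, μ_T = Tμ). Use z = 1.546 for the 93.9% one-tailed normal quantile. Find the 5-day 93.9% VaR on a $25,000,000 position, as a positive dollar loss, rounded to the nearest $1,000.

σ_{5d} = 3.4% × √5 = 7.603%; μ_{5d} = 5 × 0.03% = 0.150%.
VaR = −(0.150%) + 1.546 × 7.603% = 11.604%.
On $25,000,000: 0.11604 × $25,000,000 = $2,901,000.

$2,901,000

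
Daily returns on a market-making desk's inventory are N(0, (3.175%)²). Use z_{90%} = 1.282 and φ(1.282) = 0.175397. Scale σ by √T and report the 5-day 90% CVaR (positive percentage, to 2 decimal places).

σ_{5d} = 3.175% × √5 = 7.100%.
ES multiplier = φ(z)/(1−α) = 0.175397/0.1 = 1.754.
ES = 7.100% × 1.754 = 12.453%.

12.45%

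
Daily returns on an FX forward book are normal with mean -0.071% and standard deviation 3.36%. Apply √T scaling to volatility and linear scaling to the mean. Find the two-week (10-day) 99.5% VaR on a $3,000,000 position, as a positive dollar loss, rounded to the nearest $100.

At 99.5%, z = 2.576.
σ_{10d} = 3.36% × √10 = 10.625%; μ_{10d} = 10 × -0.071% = -0.710%.
VaR = −(-0.710%) + 2.576 × 10.625% = 28.080%.
On $3,000,000: 0.28080 × $3,000,000 = $842,400.

$842,400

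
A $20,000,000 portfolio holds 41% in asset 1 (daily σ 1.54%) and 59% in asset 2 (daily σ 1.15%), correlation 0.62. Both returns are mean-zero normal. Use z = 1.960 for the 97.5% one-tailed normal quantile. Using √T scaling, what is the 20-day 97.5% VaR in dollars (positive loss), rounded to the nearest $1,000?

σ_p = √(0.41²·1.54² + 0.59²·1.15² + 2·0.62·0.41·0.59·1.54·1.15) = 1.179%.
σ_{20d} = 1.179% × √20 = 5.273%.
VaR = 1.960 × 5.273% = 10.335%; on $20,000,000 that is $2,067,000.

$2,067,000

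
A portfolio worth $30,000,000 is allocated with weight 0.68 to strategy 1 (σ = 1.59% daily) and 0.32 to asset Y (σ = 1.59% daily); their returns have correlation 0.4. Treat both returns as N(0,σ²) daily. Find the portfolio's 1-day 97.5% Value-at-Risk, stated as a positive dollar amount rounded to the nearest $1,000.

$804,000

σ_p² = 0.68²·1.59² + 0.32²·1.59² + 2·0.4·0.68·0.32·1.59·1.59 = 1.8680 (%²).
σ_p = √1.8680 = 1.367%.
At 97.5%, z = 1.960.
VaR = 1.960 × 1.367% = 2.679%; on $30,000,000 that is $803,700.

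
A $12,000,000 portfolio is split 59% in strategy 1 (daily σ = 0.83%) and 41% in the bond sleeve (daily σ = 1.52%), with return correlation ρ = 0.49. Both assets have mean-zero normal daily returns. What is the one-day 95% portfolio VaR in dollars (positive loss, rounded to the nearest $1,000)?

$190,000

σ_p² = 0.59²·0.83² + 0.41²·1.52² + 2·0.49·0.59·0.41·0.83·1.52 = 0.9273 (%²).
σ_p = √0.9273 = 0.963%.
At 95%, z = 1.645.
VaR = 1.645 × 0.963% = 1.584%; on $12,000,000 that is $190,080.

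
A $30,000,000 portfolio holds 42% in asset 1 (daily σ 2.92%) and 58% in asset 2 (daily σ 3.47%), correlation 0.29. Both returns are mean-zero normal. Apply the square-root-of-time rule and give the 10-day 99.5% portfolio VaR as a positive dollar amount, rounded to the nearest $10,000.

$6,460,000

σ_p = √(0.42²·2.92² + 0.58²·3.47² + 2·0.29·0.42·0.58·2.92·3.47) = 2.643%.
σ_{10d} = 2.643% × √10 = 8.358%.
z(99.5%) = 2.576.
VaR = 2.576 × 8.358% = 21.530%; on $30,000,000 that is $6,459,000.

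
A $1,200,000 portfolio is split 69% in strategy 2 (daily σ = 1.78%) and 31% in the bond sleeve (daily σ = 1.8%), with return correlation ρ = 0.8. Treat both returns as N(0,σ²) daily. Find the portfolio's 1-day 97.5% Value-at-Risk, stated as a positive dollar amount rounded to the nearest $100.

σ_p² = 0.69²·1.78² + 0.31²·1.8² + 2·0.8·0.69·0.31·1.78·1.8 = 2.9164 (%²).
σ_p = √2.9164 = 1.708%.
At 97.5%, z = 1.960.
VaR = 1.960 × 1.708% = 3.348%; on $1,200,000 that is $40,176.

$40,200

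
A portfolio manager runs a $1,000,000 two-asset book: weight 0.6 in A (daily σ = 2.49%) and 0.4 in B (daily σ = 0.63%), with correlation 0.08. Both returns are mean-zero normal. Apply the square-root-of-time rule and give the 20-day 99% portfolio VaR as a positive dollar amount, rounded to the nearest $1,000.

$160,000

σ_p = √(0.6²·2.49² + 0.4²·0.63² + 2·0.08·0.6·0.4·2.49·0.63) = 1.535%.
σ_{20d} = 1.535% × √20 = 6.865%.
z(99%) = 2.326.
VaR = 2.326 × 6.865% = 15.968%; on $1,000,000 that is $159,680.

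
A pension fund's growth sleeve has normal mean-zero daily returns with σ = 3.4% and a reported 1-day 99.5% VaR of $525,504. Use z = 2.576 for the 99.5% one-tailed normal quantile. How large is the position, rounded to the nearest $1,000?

VaR as a fraction of value: z·σ = 2.576 × 3.4% = 8.7584%.
Position = $525,504 / 0.087584 = $6,000,000.

$6,000,000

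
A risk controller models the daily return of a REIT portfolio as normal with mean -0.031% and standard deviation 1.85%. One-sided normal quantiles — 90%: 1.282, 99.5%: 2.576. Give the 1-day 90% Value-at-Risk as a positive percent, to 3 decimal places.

2.403%

VaR = −μ + z·σ = −(-0.031%) + 1.282 × 1.85% = 2.403%.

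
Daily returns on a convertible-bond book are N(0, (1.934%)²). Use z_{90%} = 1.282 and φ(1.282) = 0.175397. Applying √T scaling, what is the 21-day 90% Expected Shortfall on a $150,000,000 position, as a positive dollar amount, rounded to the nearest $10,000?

$23,320,000

σ_{21d} = 1.934% × √21 = 8.863%.
ES multiplier = φ(z)/(1−α) = 0.175397/0.1 = 1.754.
ES = 8.863% × 1.754 = 15.546%; on $150,000,000: $23,319,000.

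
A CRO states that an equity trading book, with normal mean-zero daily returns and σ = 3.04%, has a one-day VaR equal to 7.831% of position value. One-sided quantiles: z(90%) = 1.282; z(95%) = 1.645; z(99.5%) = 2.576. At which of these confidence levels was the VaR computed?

99.5%

Implied z = VaR/σ = 7.831 / 3.04 = 2.576.
This matches z(99.5%) = 2.576.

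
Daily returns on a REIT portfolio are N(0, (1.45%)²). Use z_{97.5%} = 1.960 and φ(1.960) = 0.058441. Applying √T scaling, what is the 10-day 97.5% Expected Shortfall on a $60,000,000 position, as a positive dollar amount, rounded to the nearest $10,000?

σ_{10d} = 1.45% × √10 = 4.585%.
ES multiplier = φ(z)/(1−α) = 0.058441/0.025 = 2.338.
ES = 4.585% × 2.338 = 10.720%; on $60,000,000: $6,432,000.

$6,430,000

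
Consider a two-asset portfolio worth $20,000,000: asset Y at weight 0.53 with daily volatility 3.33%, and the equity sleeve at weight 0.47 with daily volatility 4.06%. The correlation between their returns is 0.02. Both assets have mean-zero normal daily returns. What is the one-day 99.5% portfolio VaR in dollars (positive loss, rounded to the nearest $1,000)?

σ_p² = 0.53²·3.33² + 0.47²·4.06² + 2·0.02·0.53·0.47·3.33·4.06 = 6.8908 (%²).
σ_p = √6.8908 = 2.625%.
At 99.5%, z = 2.576.
VaR = 2.576 × 2.625% = 6.762%; on $20,000,000 that is $1,352,400.

$1,352,000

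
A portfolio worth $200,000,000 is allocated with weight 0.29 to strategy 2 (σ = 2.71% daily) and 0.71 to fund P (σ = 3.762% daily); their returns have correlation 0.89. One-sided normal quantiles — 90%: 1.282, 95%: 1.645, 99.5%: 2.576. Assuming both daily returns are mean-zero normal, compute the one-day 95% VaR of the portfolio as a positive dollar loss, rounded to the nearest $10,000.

$11,150,000

σ_p² = 0.29²·2.71² + 0.71²·3.762² + 2·0.89·0.29·0.71·2.71·3.762 = 11.4885 (%²).
σ_p = √11.4885 = 3.389%.
VaR = 1.645 × 3.389% = 5.575%; on $200,000,000 that is $11,150,000.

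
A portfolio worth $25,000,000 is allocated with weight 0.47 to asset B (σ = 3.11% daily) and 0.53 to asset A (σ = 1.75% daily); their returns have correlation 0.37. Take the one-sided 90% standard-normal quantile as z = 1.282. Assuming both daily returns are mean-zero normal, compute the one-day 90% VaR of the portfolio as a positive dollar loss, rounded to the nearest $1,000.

σ_p² = 0.47²·3.11² + 0.53²·1.75² + 2·0.37·0.47·0.53·3.11·1.75 = 4.0001 (%²).
σ_p = √4.0001 = 2.000%.
VaR = 1.282 × 2.000% = 2.564%; on $25,000,000 that is $641,000.

$641,000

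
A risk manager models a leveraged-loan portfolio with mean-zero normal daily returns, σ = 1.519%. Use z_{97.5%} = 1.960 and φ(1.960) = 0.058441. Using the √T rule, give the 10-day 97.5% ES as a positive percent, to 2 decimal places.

11.23%

σ_{10d} = 1.519% × √10 = 4.803%.
ES multiplier = φ(z)/(1−α) = 0.058441/0.025 = 2.338.
ES = 4.803% × 2.338 = 11.229%.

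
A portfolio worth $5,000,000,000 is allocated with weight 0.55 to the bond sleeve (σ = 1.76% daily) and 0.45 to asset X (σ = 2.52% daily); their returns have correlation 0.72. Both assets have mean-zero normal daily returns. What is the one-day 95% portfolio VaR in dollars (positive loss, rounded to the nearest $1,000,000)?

$160,000,000

σ_p² = 0.55²·1.76² + 0.45²·2.52² + 2·0.72·0.55·0.45·1.76·2.52 = 3.8037 (%²).
σ_p = √3.8037 = 1.950%.
At 95%, z = 1.645.
VaR = 1.645 × 1.950% = 3.208%; on $5,000,000,000 that is $160,400,000.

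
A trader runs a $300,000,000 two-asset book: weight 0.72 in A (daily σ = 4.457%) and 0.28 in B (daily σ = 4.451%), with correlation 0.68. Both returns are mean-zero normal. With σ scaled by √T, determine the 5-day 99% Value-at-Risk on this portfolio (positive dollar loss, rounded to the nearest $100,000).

$64,900,000

σ_p = √(0.72²·4.457² + 0.28²·4.451² + 2·0.68·0.72·0.28·4.457·4.451) = 4.158%.
σ_{5d} = 4.158% × √5 = 9.298%.
z(99%) = 2.326.
VaR = 2.326 × 9.298% = 21.627%; on $300,000,000 that is $64,881,000.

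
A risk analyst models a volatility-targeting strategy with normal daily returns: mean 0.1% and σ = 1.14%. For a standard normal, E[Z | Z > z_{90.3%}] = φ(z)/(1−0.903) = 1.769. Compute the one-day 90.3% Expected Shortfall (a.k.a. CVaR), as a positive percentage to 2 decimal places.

ES = −(0.1%) + 1.14% × 1.769 = 1.917%.

1.92%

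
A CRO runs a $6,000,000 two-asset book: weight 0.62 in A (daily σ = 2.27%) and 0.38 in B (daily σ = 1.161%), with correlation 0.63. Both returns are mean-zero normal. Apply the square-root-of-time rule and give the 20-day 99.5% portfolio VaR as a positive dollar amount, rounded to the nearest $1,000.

σ_p = √(0.62²·2.27² + 0.38²·1.161² + 2·0.63·0.62·0.38·2.27·1.161) = 1.720%.
σ_{20d} = 1.720% × √20 = 7.692%.
z(99.5%) = 2.576.
VaR = 2.576 × 7.692% = 19.815%; on $6,000,000 that is $1,188,900.

$1,189,000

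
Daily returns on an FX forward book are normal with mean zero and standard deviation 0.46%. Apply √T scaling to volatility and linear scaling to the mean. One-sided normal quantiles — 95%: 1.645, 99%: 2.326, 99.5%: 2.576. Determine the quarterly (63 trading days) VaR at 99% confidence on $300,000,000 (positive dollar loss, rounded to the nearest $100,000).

σ_{63d} = 0.46% × √63 = 3.651%.
VaR = 2.326 × 3.651% = 8.492%.
On $300,000,000: 0.08492 × $300,000,000 = $25,476,000.

$25,500,000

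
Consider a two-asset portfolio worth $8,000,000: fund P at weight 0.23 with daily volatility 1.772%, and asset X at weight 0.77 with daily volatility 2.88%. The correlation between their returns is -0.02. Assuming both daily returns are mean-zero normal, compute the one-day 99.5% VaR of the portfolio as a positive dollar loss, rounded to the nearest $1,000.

σ_p² = 0.23²·1.772² + 0.77²·2.88² + 2·-0.02·0.23·0.77·1.772·2.88 = 5.0477 (%²).
σ_p = √5.0477 = 2.247%.
At 99.5%, z = 2.576.
VaR = 2.576 × 2.247% = 5.788%; on $8,000,000 that is $463,040.

$463,000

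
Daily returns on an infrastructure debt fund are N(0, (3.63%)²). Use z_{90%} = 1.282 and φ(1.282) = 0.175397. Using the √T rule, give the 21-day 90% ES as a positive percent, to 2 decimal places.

σ_{21d} = 3.63% × √21 = 16.635%.
ES multiplier = φ(z)/(1−α) = 0.175397/0.1 = 1.754.
ES = 16.635% × 1.754 = 29.178%.

29.18%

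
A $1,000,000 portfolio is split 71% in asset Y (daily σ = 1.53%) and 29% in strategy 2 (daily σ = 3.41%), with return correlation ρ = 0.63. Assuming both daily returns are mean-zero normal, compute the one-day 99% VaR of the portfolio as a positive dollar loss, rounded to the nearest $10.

σ_p² = 0.71²·1.53² + 0.29²·3.41² + 2·0.63·0.71·0.29·1.53·3.41 = 3.5115 (%²).
σ_p = √3.5115 = 1.874%.
At 99%, z = 2.326.
VaR = 2.326 × 1.874% = 4.359%; on $1,000,000 that is $43,590.

$43,590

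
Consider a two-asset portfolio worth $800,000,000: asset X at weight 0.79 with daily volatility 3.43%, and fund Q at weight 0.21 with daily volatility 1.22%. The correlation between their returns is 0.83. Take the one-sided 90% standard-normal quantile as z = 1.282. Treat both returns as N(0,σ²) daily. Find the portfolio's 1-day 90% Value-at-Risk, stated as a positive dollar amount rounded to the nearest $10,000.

$30,010,000

σ_p² = 0.79²·3.43² + 0.21²·1.22² + 2·0.83·0.79·0.21·3.43·1.22 = 8.5605 (%²).
σ_p = √8.5605 = 2.926%.
VaR = 1.282 × 2.926% = 3.751%; on $800,000,000 that is $30,008,000.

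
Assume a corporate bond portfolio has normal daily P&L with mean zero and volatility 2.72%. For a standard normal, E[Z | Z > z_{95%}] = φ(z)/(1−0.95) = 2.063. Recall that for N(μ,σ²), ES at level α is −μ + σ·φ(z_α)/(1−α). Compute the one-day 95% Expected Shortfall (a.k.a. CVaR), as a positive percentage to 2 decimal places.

ES = 2.72% × 2.063 = 5.611%.

5.61%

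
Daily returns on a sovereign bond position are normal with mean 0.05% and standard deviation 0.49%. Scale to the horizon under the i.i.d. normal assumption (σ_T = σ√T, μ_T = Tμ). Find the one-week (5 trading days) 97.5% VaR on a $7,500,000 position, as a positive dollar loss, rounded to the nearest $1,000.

$142,000

At 97.5%, z = 1.960.
σ_{5d} = 0.49% × √5 = 1.096%; μ_{5d} = 5 × 0.05% = 0.250%.
VaR = −(0.250%) + 1.960 × 1.096% = 1.898%.
On $7,500,000: 0.01898 × $7,500,000 = $142,350.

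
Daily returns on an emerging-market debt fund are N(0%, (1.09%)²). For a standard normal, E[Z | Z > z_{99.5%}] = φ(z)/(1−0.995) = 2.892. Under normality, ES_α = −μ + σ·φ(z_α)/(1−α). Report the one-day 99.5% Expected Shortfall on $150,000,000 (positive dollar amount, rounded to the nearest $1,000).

ES = 1.09% × 2.892 = 3.152%.
On $150,000,000: 0.03152 × $150,000,000 = $4,728,000.

$4,728,000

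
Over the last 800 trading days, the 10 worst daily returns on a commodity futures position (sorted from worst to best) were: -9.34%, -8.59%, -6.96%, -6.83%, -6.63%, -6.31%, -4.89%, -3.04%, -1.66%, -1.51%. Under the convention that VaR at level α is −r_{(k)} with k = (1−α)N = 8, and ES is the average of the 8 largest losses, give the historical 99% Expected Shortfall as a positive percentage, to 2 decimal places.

The 8 worst returns sum to -52.59%.
ES = −(-52.59%) / 8 = 6.57375% ≈ 6.57%.

6.57%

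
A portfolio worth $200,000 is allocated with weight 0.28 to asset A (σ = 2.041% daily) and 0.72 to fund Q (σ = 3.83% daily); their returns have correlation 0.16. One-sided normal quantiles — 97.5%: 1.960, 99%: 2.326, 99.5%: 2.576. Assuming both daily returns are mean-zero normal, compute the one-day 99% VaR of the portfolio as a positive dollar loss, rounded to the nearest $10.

σ_p² = 0.28²·2.041² + 0.72²·3.83² + 2·0.16·0.28·0.72·2.041·3.83 = 8.4352 (%²).
σ_p = √8.4352 = 2.904%.
VaR = 2.326 × 2.904% = 6.755%; on $200,000 that is $13,510.

$13,510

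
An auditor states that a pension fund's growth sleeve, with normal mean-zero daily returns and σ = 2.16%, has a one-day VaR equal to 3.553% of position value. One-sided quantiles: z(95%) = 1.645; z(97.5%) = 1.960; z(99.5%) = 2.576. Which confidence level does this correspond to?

Implied z = VaR/σ = 3.553 / 2.16 = 1.645.
This matches z(95%) = 1.645.

95%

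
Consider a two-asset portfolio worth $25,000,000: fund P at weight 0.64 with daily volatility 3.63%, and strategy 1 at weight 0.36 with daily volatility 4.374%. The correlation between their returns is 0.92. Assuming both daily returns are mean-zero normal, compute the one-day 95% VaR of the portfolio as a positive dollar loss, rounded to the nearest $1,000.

σ_p² = 0.64²·3.63² + 0.36²·4.374² + 2·0.92·0.64·0.36·3.63·4.374 = 14.6078 (%²).
σ_p = √14.6078 = 3.822%.
At 95%, z = 1.645.
VaR = 1.645 × 3.822% = 6.287%; on $25,000,000 that is $1,571,750.

$1,572,000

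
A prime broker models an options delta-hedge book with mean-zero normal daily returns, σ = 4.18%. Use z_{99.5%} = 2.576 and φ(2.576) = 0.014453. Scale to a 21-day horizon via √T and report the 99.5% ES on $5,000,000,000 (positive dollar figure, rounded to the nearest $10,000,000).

σ_{21d} = 4.18% × √21 = 19.155%.
ES multiplier = φ(z)/(1−α) = 0.014453/0.005 = 2.891.
ES = 19.155% × 2.891 = 55.377%; on $5,000,000,000: $2,768,850,000.

$2,770,000,000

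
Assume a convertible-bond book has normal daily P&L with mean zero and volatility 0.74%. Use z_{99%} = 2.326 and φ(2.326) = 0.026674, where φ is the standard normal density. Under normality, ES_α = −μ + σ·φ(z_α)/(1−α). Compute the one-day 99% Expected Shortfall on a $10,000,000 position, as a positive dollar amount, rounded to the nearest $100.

$197,400

Tail multiplier: φ(z)/(1−α) = 0.026674 / 0.01 = 2.667.
ES = 0.74% × 2.667 = 1.974%.
On $10,000,000: 0.01974 × $10,000,000 = $197,400.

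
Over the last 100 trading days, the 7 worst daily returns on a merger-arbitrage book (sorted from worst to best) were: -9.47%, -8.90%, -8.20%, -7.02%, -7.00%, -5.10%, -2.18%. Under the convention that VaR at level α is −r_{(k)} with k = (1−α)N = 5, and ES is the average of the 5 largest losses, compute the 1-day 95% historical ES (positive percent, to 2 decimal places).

8.12%

The 5 worst returns sum to -40.59%.
ES = −(-40.59%) / 5 = 8.118% ≈ 8.12%.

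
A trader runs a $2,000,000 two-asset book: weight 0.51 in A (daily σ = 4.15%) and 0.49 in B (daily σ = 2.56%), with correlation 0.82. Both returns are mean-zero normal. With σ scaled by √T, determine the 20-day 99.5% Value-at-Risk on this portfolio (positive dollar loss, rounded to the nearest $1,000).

σ_p = √(0.51²·4.15² + 0.49²·2.56² + 2·0.82·0.51·0.49·4.15·2.56) = 3.226%.
σ_{20d} = 3.226% × √20 = 14.427%.
z(99.5%) = 2.576.
VaR = 2.576 × 14.427% = 37.164%; on $2,000,000 that is $743,280.

$743,000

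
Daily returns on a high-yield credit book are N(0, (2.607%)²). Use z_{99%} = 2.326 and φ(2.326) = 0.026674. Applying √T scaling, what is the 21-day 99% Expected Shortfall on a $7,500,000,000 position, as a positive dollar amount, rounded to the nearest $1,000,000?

$2,390,000,000

σ_{21d} = 2.607% × √21 = 11.947%.
ES multiplier = φ(z)/(1−α) = 0.026674/0.01 = 2.667.
ES = 11.947% × 2.667 = 31.863%; on $7,500,000,000: $2,389,725,000.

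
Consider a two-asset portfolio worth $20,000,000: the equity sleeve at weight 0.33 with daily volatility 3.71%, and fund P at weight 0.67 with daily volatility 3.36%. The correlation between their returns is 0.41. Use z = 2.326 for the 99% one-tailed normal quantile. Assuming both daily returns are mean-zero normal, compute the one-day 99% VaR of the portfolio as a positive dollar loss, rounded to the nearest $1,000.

$1,382,000

σ_p² = 0.33²·3.71² + 0.67²·3.36² + 2·0.41·0.33·0.67·3.71·3.36 = 8.8269 (%²).
σ_p = √8.8269 = 2.971%.
VaR = 2.326 × 2.971% = 6.911%; on $20,000,000 that is $1,382,200.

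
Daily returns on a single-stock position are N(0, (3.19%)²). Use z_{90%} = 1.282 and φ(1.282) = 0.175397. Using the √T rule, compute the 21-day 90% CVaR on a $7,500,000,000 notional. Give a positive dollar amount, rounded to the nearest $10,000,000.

$1,920,000,000

σ_{21d} = 3.19% × √21 = 14.618%.
ES multiplier = φ(z)/(1−α) = 0.175397/0.1 = 1.754.
ES = 14.618% × 1.754 = 25.640%; on $7,500,000,000: $1,923,000,000.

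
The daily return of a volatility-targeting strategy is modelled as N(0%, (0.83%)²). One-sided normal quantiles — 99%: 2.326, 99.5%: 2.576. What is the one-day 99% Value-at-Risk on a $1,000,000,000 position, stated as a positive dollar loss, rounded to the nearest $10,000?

VaR = z·σ = 2.326 × 0.83% = 1.931%.
On $1,000,000,000: 0.01931 × $1,000,000,000 = $19,310,000.

$19,310,000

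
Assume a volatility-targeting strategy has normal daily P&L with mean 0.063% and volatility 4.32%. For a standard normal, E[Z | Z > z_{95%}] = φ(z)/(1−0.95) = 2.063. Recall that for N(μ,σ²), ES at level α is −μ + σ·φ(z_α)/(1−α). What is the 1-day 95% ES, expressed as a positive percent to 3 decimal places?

ES = −(0.063%) + 4.32% × 2.063 = 8.849%.

8.849%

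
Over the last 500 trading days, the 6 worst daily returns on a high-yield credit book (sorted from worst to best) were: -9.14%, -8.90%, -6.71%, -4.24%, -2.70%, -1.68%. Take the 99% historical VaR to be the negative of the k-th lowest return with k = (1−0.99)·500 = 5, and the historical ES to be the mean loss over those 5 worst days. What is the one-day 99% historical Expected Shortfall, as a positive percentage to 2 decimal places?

The 5 worst returns sum to -31.69%.
ES = −(-31.69%) / 5 = 6.338% ≈ 6.34%.

6.34%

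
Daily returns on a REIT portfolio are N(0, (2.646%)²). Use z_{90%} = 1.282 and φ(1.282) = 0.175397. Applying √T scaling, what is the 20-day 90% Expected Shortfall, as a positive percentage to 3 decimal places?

σ_{20d} = 2.646% × √20 = 11.833%.
ES multiplier = φ(z)/(1−α) = 0.175397/0.1 = 1.754.
ES = 11.833% × 1.754 = 20.755%.

20.755%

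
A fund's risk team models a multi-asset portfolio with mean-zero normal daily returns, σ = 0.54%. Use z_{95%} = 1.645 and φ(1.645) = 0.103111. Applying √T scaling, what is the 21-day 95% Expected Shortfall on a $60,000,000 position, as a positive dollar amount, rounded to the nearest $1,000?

σ_{21d} = 0.54% × √21 = 2.475%.
ES multiplier = φ(z)/(1−α) = 0.103111/0.05 = 2.062.
ES = 2.475% × 2.062 = 5.103%; on $60,000,000: $3,061,800.

$3,062,000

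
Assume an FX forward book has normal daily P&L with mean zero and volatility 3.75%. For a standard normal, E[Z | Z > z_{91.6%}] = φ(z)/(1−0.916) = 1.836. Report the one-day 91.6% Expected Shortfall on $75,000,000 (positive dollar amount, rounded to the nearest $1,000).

ES = 3.75% × 1.836 = 6.885%.
On $75,000,000: 0.06885 × $75,000,000 = $5,163,750.

$5,164,000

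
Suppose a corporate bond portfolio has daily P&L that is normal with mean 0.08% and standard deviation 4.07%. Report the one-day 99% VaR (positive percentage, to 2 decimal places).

9.39%

At 99% one-sided, z = 2.326.
VaR = −μ + z·σ = −(0.08%) + 2.326 × 4.07% = 9.387%.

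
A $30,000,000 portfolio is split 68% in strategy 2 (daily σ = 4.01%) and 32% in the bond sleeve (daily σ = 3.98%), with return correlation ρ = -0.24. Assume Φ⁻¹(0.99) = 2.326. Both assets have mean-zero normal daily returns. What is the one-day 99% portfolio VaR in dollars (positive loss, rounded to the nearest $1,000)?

σ_p² = 0.68²·4.01² + 0.32²·3.98² + 2·-0.24·0.68·0.32·4.01·3.98 = 7.3905 (%²).
σ_p = √7.3905 = 2.719%.
VaR = 2.326 × 2.719% = 6.324%; on $30,000,000 that is $1,897,200.

$1,897,000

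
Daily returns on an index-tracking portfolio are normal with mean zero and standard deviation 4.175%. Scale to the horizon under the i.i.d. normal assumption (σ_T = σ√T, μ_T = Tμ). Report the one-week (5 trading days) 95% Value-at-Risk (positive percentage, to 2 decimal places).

15.36%

At 95%, z = 1.645.
σ_{5d} = 4.175% × √5 = 9.336%.
VaR = 1.645 × 9.336% = 15.358%.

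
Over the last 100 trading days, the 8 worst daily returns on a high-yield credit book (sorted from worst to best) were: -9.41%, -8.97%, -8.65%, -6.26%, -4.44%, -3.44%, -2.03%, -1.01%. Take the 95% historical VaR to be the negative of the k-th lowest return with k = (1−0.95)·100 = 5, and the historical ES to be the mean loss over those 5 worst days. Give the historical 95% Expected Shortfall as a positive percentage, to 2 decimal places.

The 5 worst returns sum to -37.73%.
ES = −(-37.73%) / 5 = 7.546% ≈ 7.55%.

7.55%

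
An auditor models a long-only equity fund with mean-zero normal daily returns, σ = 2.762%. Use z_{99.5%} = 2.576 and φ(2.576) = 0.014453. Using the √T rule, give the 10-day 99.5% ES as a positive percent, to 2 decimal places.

σ_{10d} = 2.762% × √10 = 8.734%.
ES multiplier = φ(z)/(1−α) = 0.014453/0.005 = 2.891.
ES = 8.734% × 2.891 = 25.250%.

25.25%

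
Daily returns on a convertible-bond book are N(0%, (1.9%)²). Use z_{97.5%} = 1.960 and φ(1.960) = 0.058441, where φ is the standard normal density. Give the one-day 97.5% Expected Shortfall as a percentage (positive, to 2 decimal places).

4.44%

Tail multiplier: φ(z)/(1−α) = 0.058441 / 0.025 = 2.338.
ES = 1.9% × 2.338 = 4.442%.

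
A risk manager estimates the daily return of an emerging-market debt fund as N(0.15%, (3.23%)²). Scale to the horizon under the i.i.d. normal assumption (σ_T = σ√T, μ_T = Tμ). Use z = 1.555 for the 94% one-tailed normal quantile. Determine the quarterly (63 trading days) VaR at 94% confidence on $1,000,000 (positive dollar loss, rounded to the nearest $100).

σ_{63d} = 3.23% × √63 = 25.637%; μ_{63d} = 63 × 0.15% = 9.450%.
VaR = −(9.450%) + 1.555 × 25.637% = 30.416%.
On $1,000,000: 0.30416 × $1,000,000 = $304,160.

$304,200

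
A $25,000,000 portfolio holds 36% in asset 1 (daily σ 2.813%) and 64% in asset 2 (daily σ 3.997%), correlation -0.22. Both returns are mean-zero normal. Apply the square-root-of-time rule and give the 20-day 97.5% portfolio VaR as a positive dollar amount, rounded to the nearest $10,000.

σ_p = √(0.36²·2.813² + 0.64²·3.997² + 2·-0.22·0.36·0.64·2.813·3.997) = 2.536%.
σ_{20d} = 2.536% × √20 = 11.341%.
z(97.5%) = 1.960.
VaR = 1.960 × 11.341% = 22.228%; on $25,000,000 that is $5,557,000.

$5,560,000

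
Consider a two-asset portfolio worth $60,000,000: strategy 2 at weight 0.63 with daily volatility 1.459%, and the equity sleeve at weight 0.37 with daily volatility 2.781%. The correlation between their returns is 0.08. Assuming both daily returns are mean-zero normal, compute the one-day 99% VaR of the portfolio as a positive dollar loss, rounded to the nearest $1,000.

σ_p² = 0.63²·1.459² + 0.37²·2.781² + 2·0.08·0.63·0.37·1.459·2.781 = 2.0550 (%²).
σ_p = √2.0550 = 1.434%.
At 99%, z = 2.326.
VaR = 2.326 × 1.434% = 3.335%; on $60,000,000 that is $2,001,000.

$2,001,000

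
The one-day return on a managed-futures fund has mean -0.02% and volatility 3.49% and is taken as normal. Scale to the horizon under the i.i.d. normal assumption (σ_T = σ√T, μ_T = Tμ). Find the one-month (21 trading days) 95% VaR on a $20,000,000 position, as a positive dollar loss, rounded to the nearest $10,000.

$5,350,000

At 95%, z = 1.645.
σ_{21d} = 3.49% × √21 = 15.993%; μ_{21d} = 21 × -0.02% = -0.420%.
VaR = −(-0.420%) + 1.645 × 15.993% = 26.728%.
On $20,000,000: 0.26728 × $20,000,000 = $5,345,600.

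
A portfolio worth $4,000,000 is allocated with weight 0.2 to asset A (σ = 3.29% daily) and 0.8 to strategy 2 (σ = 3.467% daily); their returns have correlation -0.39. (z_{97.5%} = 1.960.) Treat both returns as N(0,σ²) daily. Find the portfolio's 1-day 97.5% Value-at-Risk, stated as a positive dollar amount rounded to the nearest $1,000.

$203,000

σ_p² = 0.2²·3.29² + 0.8²·3.467² + 2·-0.39·0.2·0.8·3.29·3.467 = 6.7023 (%²).
σ_p = √6.7023 = 2.589%.
VaR = 1.960 × 2.589% = 5.074%; on $4,000,000 that is $202,960.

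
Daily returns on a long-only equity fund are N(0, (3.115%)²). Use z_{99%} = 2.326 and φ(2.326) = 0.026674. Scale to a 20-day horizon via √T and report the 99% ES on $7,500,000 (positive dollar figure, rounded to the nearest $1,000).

$2,787,000

σ_{20d} = 3.115% × √20 = 13.931%.
ES multiplier = φ(z)/(1−α) = 0.026674/0.01 = 2.667.
ES = 13.931% × 2.667 = 37.154%; on $7,500,000: $2,786,550.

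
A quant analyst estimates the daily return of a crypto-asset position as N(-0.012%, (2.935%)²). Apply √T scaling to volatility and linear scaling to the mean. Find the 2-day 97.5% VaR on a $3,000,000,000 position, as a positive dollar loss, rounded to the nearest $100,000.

At 97.5%, z = 1.960.
σ_{2d} = 2.935% × √2 = 4.151%; μ_{2d} = 2 × -0.012% = -0.024%.
VaR = −(-0.024%) + 1.960 × 4.151% = 8.160%.
On $3,000,000,000: 0.08160 × $3,000,000,000 = $244,800,000.

$244,800,000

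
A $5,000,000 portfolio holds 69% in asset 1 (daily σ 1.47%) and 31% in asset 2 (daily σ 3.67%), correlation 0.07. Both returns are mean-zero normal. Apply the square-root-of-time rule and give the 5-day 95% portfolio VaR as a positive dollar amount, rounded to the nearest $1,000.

σ_p = √(0.69²·1.47² + 0.31²·3.67² + 2·0.07·0.69·0.31·1.47·3.67) = 1.576%.
σ_{5d} = 1.576% × √5 = 3.524%.
z(95%) = 1.645.
VaR = 1.645 × 3.524% = 5.797%; on $5,000,000 that is $289,850.

$290,000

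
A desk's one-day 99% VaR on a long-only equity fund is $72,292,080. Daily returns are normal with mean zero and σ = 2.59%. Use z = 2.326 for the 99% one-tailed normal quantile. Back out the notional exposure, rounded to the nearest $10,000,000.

$1,200,000,000

VaR as a fraction of value: z·σ = 2.326 × 2.59% = 6.02434%.
Position = $72,292,080 / 0.0602434 = $1,200,000,000.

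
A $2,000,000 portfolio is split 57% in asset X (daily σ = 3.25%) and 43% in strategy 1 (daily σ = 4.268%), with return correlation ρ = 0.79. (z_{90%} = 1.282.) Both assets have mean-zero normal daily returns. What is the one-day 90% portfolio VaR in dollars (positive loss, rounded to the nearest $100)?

σ_p² = 0.57²·3.25² + 0.43²·4.268² + 2·0.79·0.57·0.43·3.25·4.268 = 12.1715 (%²).
σ_p = √12.1715 = 3.489%.
VaR = 1.282 × 3.489% = 4.473%; on $2,000,000 that is $89,460.

$89,500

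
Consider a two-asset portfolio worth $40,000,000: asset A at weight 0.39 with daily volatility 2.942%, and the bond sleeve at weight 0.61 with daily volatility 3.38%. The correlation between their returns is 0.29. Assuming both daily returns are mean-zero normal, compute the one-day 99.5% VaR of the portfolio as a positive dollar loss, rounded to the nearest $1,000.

σ_p² = 0.39²·2.942² + 0.61²·3.38² + 2·0.29·0.39·0.61·2.942·3.38 = 6.9396 (%²).
σ_p = √6.9396 = 2.634%.
At 99.5%, z = 2.576.
VaR = 2.576 × 2.634% = 6.785%; on $40,000,000 that is $2,714,000.

$2,714,000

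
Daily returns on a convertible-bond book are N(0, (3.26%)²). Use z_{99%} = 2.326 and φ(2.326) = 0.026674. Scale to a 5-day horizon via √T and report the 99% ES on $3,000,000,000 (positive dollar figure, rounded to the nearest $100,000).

σ_{5d} = 3.26% × √5 = 7.290%.
ES multiplier = φ(z)/(1−α) = 0.026674/0.01 = 2.667.
ES = 7.290% × 2.667 = 19.442%; on $3,000,000,000: $583,260,000.

$583,300,000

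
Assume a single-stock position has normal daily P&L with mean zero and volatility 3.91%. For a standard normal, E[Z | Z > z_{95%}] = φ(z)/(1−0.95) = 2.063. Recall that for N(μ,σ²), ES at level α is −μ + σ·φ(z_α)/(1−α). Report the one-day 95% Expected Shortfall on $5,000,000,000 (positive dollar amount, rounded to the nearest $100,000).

ES = 3.91% × 2.063 = 8.066%.
On $5,000,000,000: 0.08066 × $5,000,000,000 = $403,300,000.

$403,300,000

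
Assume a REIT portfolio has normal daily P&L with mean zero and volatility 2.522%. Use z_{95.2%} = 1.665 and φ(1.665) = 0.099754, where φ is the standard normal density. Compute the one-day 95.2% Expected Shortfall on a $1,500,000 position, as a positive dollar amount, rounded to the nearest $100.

Tail multiplier: φ(z)/(1−α) = 0.099754 / 0.048 = 2.078.
ES = 2.522% × 2.078 = 5.241%.
On $1,500,000: 0.05241 × $1,500,000 = $78,615.

$78,600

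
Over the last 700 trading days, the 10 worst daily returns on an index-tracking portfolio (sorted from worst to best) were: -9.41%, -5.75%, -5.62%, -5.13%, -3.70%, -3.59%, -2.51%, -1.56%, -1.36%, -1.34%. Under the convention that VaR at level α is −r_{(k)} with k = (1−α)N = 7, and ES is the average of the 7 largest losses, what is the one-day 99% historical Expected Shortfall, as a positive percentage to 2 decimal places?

The 7 worst returns sum to -35.71%.
ES = −(-35.71%) / 7 = 5.1014…% ≈ 5.10%.

5.10%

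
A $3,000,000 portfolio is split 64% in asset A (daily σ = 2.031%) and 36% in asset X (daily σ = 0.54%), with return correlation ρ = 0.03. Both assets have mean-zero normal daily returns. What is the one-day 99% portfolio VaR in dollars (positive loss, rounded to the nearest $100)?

σ_p² = 0.64²·2.031² + 0.36²·0.54² + 2·0.03·0.64·0.36·2.031·0.54 = 1.7425 (%²).
σ_p = √1.7425 = 1.320%.
At 99%, z = 2.326.
VaR = 2.326 × 1.320% = 3.070%; on $3,000,000 that is $92,100.

$92,100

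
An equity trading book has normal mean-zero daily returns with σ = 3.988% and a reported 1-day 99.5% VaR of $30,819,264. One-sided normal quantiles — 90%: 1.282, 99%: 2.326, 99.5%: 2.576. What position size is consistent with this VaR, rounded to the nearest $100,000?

VaR as a fraction of value: z·σ = 2.576 × 3.988% = 10.2731%.
Position = $30,819,264 / 0.102731 = $300,000,000.

$300,000,000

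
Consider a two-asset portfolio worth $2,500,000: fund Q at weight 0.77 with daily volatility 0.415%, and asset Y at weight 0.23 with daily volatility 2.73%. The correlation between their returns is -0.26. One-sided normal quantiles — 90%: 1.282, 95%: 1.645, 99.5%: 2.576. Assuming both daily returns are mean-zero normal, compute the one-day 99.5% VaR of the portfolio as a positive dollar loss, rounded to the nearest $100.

$40,300

σ_p² = 0.77²·0.415² + 0.23²·2.73² + 2·-0.26·0.77·0.23·0.415·2.73 = 0.3920 (%²).
σ_p = √0.3920 = 0.626%.
VaR = 2.576 × 0.626% = 1.613%; on $2,500,000 that is $40,325.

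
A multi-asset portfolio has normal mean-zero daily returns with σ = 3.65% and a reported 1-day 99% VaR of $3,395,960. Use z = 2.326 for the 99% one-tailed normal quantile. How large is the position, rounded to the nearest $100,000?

$40,000,000

VaR as a fraction of value: z·σ = 2.326 × 3.65% = 8.4899%.
Position = $3,395,960 / 0.084899 = $40,000,000.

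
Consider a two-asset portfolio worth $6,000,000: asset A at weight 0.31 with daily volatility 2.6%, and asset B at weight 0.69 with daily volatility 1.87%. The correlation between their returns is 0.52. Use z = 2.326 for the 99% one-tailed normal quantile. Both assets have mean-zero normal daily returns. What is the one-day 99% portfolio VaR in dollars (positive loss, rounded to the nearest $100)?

σ_p² = 0.31²·2.6² + 0.69²·1.87² + 2·0.52·0.31·0.69·2.6·1.87 = 3.3961 (%²).
σ_p = √3.3961 = 1.843%.
VaR = 2.326 × 1.843% = 4.287%; on $6,000,000 that is $257,220.

$257,200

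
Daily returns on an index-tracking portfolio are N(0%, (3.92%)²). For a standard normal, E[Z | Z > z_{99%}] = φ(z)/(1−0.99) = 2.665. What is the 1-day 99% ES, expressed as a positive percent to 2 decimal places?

10.45%

ES = 3.92% × 2.665 = 10.447%.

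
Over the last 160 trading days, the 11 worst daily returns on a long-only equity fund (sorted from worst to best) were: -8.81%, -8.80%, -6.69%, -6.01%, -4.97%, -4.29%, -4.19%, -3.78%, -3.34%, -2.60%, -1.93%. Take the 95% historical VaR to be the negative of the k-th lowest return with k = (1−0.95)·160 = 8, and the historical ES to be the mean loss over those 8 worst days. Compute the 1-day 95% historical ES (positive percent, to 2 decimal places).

The 8 worst returns sum to -47.54%.
ES = −(-47.54%) / 8 = 5.9425% ≈ 5.94%.

5.94%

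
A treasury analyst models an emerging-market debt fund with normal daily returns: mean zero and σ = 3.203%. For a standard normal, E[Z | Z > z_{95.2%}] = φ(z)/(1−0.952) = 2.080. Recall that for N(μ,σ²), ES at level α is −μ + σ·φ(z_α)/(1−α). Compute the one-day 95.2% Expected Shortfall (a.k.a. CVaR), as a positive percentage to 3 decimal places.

6.662%

ES = 3.203% × 2.080 = 6.662%.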